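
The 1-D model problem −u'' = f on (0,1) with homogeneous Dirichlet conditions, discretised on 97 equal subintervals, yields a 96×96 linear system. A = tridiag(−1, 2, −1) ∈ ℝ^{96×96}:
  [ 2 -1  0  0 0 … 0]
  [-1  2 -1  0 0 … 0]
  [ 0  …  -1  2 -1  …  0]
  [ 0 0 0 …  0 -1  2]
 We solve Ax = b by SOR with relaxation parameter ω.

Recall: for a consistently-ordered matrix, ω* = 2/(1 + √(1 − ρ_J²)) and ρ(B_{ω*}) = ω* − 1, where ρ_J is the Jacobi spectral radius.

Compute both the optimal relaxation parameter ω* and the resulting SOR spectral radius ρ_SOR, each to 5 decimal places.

½·tridiag(1,0,1) at n=96: λ_k = cos(kπ/97); max |λ| at k=1 ⇒ ρ_J = cos(π/97) ≈ 0.99948.
√(1 − cos²(π/97)) = sin(π/97) ≈ 0.032382.
Young: ω* = 2/(1+√(1−ρ_J²)) = 2/(1+0.032382) = 2/1.032382 = 1.93727.
ρ_SOR = ω* − 1 = 1.93727 − 1 = 0.93727.

ω* = 1.93727, ρ_SOR = 0.93727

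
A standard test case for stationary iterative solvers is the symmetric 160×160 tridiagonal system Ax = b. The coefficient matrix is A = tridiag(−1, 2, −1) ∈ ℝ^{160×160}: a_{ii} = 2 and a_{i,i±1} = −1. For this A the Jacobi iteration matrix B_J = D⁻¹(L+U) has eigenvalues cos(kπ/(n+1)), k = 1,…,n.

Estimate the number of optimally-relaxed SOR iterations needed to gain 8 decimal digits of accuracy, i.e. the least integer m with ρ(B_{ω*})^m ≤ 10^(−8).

m = 472

½·tridiag(1,0,1) at n=160: λ_k = cos(kπ/161); max |λ| at k=1 ⇒ ρ_J = cos(π/161) ≈ 0.9998096.
root = sin(π/161) = 0.0195118  (since 1−cos² = sin²).
ω* = 2 / (1 + 0.0195118) = 2 / 1.0195118 ≈ 1.9617232.
and ρ(B_{ω*}) = 1.9617232 − 1 = 0.9617232.
(0.9617232)^m ≤ 10^{−8}  ⇒  m·ln(0.9617232) ≤ −8·ln10  ⇒  m ≥ 471.980  ⇒  m = 472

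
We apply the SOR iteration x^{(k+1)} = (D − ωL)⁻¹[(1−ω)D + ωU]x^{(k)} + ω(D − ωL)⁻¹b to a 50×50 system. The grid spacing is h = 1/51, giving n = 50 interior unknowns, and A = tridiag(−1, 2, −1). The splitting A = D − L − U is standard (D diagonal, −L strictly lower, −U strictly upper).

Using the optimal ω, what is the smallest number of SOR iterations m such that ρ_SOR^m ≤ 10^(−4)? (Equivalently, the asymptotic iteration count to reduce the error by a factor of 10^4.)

spectrum of D⁻¹(L+U) = {cos(kπ/51) : 1≤k≤50}; ρ_J = cos(π/51) = 0.9981033.
√(1−ρ_J²) = |sin(π/51)| = 0.0615609
Young: ω* = 2/(1+√(1−ρ_J²)) = 2/(1+0.0615609) = 2/1.0615609 = 1.8840181.
ρ_SOR = ω* − 1 = 1.8840181 − 1 = 0.8840181.
m ≥ 4·ln10 / (−ln 0.8840181) = 74.712; smallest integer m = 75.

m = 75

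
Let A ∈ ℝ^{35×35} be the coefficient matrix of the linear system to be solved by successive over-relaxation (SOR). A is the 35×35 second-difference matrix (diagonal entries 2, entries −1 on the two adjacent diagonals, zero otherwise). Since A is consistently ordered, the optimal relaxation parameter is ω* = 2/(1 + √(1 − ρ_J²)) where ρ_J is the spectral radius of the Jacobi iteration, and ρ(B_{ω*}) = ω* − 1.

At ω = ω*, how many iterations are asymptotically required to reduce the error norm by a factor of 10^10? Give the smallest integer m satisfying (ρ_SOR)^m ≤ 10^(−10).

m = 132

With n=35, ρ(Jacobi) = cos(π/36) = 0.9961947.
root = sin(π/36) = 0.0871557  (since 1−cos² = sin²).
ω* = 2/(1 + 0.0871557) = 2/1.0871557 = 1.8396629.
Hence ρ(B_{ω*}) = 1.8396629 − 1 = 0.8396629.
10·ln10 = 23.0259; −ln(0.8396629) = 0.174755; m = ⌈23.0259/0.174755⌉ = ⌈131.761⌉ = 132.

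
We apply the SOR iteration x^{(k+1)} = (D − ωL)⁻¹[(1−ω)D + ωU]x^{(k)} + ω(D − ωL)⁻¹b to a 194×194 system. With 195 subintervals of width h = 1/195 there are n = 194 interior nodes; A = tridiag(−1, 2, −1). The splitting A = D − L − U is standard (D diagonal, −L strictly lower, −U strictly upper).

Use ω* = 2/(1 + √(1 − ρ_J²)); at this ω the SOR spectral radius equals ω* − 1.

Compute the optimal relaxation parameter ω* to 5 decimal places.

ω* = 1.96829

B_J for the 194×194 system has eigenvalues cos(kπ/195); ρ_J = cos(π/195) = 0.99987.
√(1 − cos²(π/195)) = sin(π/195) ≈ 0.016110.
ω* = 2 / (1 + 0.016110) = 2 / 1.016110 ≈ 1.96829.
ρ_SOR = ω* − 1 ≈ 0.96829.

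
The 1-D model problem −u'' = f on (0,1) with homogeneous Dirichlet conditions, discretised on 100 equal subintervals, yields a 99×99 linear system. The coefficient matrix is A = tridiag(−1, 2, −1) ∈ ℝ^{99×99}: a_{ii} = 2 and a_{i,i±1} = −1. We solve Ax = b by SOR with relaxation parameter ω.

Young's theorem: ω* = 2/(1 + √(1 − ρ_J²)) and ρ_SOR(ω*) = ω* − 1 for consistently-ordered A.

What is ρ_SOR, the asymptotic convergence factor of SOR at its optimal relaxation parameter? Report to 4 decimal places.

ρ_J = max_k |cos(kπ/100)| = cos(π/100) = 0.9995
1 − cos²(π/100) = sin²(π/100) ⇒ √(1−ρ_J²) = sin(π/100) = 0.03141.
Then 2/(1+√(1−ρ_J²)) = 2/(1+0.03141); ω* = 2/1.03141 = 1.9391.
ρ(B_{ω*}) = ω*−1 = 0.9391

ρ_SOR = 0.9391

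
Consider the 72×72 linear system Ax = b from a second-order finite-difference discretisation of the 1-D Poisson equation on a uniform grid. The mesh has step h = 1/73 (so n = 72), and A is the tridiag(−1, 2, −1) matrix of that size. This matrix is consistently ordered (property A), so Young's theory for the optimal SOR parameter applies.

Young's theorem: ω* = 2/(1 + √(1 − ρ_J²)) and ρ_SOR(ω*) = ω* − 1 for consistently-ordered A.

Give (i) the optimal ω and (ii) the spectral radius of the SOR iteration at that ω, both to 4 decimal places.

ω* = 1.9175, ρ_SOR = 0.9175

½·tridiag(1,0,1) at n=72: λ_k = cos(kπ/73); max |λ| at k=1 ⇒ ρ_J = cos(π/73) ≈ 0.9991.
1 − cos²(π/73) = sin²(π/73) ⇒ √(1−ρ_J²) = sin(π/73) = 0.04302.
Young: ω* = 2/(1+√(1−ρ_J²)) = 2/(1+0.04302) = 2/1.04302 = 1.9175.
[ρ_SOR] ω* − 1 = 0.9175.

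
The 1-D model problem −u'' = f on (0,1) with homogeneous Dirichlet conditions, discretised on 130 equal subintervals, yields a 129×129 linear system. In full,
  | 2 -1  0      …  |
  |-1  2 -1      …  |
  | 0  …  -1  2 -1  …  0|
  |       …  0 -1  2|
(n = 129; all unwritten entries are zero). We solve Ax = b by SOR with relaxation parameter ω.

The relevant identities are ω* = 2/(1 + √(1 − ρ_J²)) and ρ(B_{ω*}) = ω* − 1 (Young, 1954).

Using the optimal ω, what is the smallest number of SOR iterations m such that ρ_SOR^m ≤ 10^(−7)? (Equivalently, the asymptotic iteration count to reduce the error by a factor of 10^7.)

m = 334

ρ_J = max_k |cos(kπ/130)| = cos(π/130) = 0.9997080
√(1 − cos²(π/130)) = sin(π/130) ≈ 0.0241637.
[ω*] 2 ÷ (1 + 0.0241637) = 2 ÷ 1.0241637 = 1.9528128.
[ρ_SOR] ω* − 1 = 0.9528128.
Need (0.9528128)^m ≤ 10^(−7): m ≥ 7·ln10/|ln 0.9528128| = 16.1181/0.0483368 = 333.454 ⇒ m = 334.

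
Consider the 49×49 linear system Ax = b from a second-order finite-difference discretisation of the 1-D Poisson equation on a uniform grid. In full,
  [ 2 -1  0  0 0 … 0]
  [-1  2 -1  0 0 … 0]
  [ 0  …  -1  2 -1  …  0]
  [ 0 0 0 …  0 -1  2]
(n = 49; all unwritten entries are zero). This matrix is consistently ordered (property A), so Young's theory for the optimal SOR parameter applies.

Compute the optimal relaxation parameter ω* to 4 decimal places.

ω* = 1.8818

B_J for the 49×49 system has eigenvalues cos(kπ/50); ρ_J = cos(π/50) = 0.9980.
√(1−ρ_J²) simplifies to sin(π/50) = 0.06279.
Young: ω* = 2/(1+√(1−ρ_J²)) = 2/(1+0.06279) = 2/1.06279 = 1.8818.
ρ_SOR = ω* − 1 = 1.8818 − 1 = 0.8818.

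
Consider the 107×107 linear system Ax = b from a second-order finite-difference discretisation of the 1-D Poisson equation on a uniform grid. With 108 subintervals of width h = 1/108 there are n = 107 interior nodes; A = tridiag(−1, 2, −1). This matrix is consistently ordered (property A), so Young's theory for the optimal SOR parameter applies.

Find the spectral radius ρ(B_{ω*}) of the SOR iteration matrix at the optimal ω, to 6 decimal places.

spectrum of D⁻¹(L+U) = {cos(kπ/108) : 1≤k≤107}; ρ_J = cos(π/108) = 0.999577.
√(1−ρ_J²) = |sin(π/108)| = 0.0290847
[ω*] 2 ÷ (1 + 0.0290847) = 2 ÷ 1.0290847 = 1.943475.
ρ_SOR = ω* − 1 = 1.943475 − 1 = 0.943475.

ρ_SOR = 0.943475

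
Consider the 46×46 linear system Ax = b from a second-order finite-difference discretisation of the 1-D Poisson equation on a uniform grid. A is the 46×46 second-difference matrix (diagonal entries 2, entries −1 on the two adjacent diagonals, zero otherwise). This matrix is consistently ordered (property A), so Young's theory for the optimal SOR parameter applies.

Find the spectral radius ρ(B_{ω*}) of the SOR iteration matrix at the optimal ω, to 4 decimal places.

spectrum of D⁻¹(L+U) = {cos(kπ/47) : 1≤k≤46}; ρ_J = cos(π/47) = 0.9978.
√(1−ρ_J²) simplifies to sin(π/47) = 0.06679.
ω* = 2/(1+0.06679) = 1.8748
ρ_SOR = ω* − 1 ≈ 0.8748.

ρ_SOR = 0.8748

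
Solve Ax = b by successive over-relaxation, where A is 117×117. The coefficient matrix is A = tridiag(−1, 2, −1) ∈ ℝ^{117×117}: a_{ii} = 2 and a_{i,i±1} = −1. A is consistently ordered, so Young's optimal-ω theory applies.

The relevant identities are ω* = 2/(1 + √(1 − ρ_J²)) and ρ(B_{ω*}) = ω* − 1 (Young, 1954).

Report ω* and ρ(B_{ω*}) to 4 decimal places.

ω* = 1.9481, ρ_SOR = 0.9481

B_J for the 117×117 system has eigenvalues cos(kπ/118); ρ_J = cos(π/118) = 0.9996.
√(1−ρ_J²) = |sin(π/118)| = 0.02662
ω* = 2/(1+0.02662) = 1.9481
ρ(B_{ω*}) = ω*−1 = 0.9481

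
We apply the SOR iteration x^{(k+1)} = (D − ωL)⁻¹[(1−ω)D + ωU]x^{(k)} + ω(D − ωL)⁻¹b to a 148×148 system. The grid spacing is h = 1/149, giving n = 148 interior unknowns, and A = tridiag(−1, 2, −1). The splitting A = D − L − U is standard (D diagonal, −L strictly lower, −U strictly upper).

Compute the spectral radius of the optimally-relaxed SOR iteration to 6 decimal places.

½·tridiag(1,0,1) at n=148: λ_k = cos(kπ/149); max |λ| at k=1 ⇒ ρ_J = cos(π/149) ≈ 0.999778.
1 − cos²(π/149) = sin²(π/149) ⇒ √(1−ρ_J²) = sin(π/149) = 0.0210830.
ω* = 2 / (1 + 0.0210830) = 2 / 1.0210830 ≈ 1.958705.
ρ_SOR = ω* − 1 = 1.958705 − 1 = 0.958705.

ρ_SOR = 0.958705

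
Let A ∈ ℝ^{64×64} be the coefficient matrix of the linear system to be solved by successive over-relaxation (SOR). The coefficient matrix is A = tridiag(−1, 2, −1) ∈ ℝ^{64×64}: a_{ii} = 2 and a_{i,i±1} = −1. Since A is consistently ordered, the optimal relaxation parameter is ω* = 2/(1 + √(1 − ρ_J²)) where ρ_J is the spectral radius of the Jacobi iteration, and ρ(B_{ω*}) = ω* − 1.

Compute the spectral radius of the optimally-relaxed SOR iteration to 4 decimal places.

ρ_SOR = 0.9078

n=64: λ(B_J) = 1 − λ(A)/2 = cos(kπ/65); k=1 gives ρ_J = 0.9988.
1 − cos²(π/65) = sin²(π/65) ⇒ √(1−ρ_J²) = sin(π/65) = 0.04831.
Young: ω* = 2/(1+√(1−ρ_J²)) = 2/(1+0.04831) = 2/1.04831 = 1.9078.
[ρ_SOR] ω* − 1 = 0.9078.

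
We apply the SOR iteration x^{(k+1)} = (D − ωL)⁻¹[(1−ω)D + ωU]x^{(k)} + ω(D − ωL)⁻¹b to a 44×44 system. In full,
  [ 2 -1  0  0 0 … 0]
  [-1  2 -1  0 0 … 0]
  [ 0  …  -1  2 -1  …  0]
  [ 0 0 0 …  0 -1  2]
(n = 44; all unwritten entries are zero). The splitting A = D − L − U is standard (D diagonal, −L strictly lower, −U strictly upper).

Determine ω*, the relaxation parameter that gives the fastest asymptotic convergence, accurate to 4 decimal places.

ω* = 1.8696

½·tridiag(1,0,1) at n=44: λ_k = cos(kπ/45); max |λ| at k=1 ⇒ ρ_J = cos(π/45) ≈ 0.9976.
√(1 − cos²(π/45)) = sin(π/45) ≈ 0.06976.
ω* = 2 / (1 + 0.06976) = 2 / 1.06976 ≈ 1.8696.
At ω = 1.8696 every |λ(B_ω)| = ω−1, so ρ_SOR = 0.8696.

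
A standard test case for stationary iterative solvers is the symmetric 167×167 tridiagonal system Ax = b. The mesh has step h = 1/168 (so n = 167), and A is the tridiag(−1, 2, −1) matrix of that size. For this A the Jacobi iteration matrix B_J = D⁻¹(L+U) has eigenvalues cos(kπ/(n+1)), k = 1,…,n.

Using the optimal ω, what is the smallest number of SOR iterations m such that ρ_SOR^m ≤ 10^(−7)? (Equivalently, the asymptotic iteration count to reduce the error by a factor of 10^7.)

spectrum of D⁻¹(L+U) = {cos(kπ/168) : 1≤k≤167}; ρ_J = cos(π/168) = 0.9998252.
√(1−ρ_J²) simplifies to sin(π/168) = 0.0186989.
Young: ω* = 2/(1+√(1−ρ_J²)) = 2/(1+0.0186989) = 2/1.0186989 = 1.9632887.
ρ(B_{ω*}) = ω*−1 = 0.9632887
(0.9632887)^m ≤ 10^{−7}  ⇒  m·ln(0.9632887) ≤ −7·ln10  ⇒  m ≥ 430.941  ⇒  m = 431

m = 431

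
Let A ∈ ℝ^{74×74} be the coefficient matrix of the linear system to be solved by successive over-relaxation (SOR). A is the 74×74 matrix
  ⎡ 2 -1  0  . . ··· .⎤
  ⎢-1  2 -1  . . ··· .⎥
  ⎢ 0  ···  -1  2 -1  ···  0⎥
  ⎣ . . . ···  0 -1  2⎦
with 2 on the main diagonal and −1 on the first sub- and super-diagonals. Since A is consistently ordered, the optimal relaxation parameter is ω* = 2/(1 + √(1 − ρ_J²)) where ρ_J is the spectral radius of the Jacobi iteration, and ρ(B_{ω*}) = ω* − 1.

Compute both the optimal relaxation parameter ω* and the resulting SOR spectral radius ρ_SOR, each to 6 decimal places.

spectrum of D⁻¹(L+U) = {cos(kπ/75) : 1≤k≤74}; ρ_J = cos(π/75) = 0.999123.
root = sin(π/75) = 0.0418757  (since 1−cos² = sin²).
ω* = 2 / (1 + 0.0418757) = 2 / 1.0418757 ≈ 1.919615.
At ω = 1.919615 every |λ(B_ω)| = ω−1, so ρ_SOR = 0.919615.

ω* = 1.919615, ρ_SOR = 0.919615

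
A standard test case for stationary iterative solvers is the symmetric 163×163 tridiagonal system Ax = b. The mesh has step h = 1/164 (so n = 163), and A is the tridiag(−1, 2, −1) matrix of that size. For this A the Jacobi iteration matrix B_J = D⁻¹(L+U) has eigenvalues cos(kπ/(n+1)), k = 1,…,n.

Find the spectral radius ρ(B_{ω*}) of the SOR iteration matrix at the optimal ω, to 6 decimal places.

½·tridiag(1,0,1) at n=163: λ_k = cos(kπ/164); max |λ| at k=1 ⇒ ρ_J = cos(π/164) ≈ 0.999817.
1 − cos²(π/164) = sin²(π/164) ⇒ √(1−ρ_J²) = sin(π/164) = 0.0191549.
Then 2/(1+√(1−ρ_J²)) = 2/(1+0.0191549); ω* = 2/1.0191549 = 1.962410.
Hence ρ(B_{ω*}) = 1.962410 − 1 = 0.962410.

ρ_SOR = 0.962410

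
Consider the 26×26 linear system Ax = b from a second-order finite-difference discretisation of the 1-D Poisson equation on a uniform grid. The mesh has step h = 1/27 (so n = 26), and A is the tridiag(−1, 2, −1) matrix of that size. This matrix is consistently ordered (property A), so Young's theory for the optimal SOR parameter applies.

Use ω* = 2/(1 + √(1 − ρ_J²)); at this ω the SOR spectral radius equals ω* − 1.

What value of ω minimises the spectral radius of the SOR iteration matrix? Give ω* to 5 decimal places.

ω* = 1.79197

B_J for the 26×26 system has eigenvalues cos(kπ/27); ρ_J = cos(π/27) = 0.99324.
√(1−ρ_J²) = |sin(π/27)| = 0.116093
ω* = 2/(1+0.116093) = 1.79197
ρ(B_{ω*}) = ω*−1 = 0.79197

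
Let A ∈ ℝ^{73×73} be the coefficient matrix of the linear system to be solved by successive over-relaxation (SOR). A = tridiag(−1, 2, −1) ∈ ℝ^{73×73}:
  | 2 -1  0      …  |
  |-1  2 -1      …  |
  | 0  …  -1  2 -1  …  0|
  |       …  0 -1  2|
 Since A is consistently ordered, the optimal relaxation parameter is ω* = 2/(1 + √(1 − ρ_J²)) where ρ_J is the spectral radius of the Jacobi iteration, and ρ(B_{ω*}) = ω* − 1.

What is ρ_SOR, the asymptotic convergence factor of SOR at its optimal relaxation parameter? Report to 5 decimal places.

B_J for the 73×73 system has eigenvalues cos(kπ/74); ρ_J = cos(π/74) = 0.99910.
√(1 − cos²(π/74)) = sin(π/74) ≈ 0.042441.
[ω*] 2 ÷ (1 + 0.042441) = 2 ÷ 1.042441 = 1.91857.
Hence ρ(B_{ω*}) = 1.91857 − 1 = 0.91857.

ρ_SOR = 0.91857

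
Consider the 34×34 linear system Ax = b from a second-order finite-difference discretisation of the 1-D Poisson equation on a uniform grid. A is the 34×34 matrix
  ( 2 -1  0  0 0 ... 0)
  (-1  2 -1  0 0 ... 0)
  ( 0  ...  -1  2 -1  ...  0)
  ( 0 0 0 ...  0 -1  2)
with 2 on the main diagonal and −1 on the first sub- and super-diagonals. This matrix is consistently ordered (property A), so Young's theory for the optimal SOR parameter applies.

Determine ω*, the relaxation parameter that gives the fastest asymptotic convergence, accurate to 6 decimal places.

[ρ_J] n=34: ρ(B_J) = cos(π/(n+1)) = cos(π/35) = 0.995974.
√(1−ρ_J²) simplifies to sin(π/35) = 0.0896393.
[ω*] 2 ÷ (1 + 0.0896393) = 2 ÷ 1.0896393 = 1.835470.
ρ(B_{ω*}) = ω*−1 = 0.835470

ω* = 1.835470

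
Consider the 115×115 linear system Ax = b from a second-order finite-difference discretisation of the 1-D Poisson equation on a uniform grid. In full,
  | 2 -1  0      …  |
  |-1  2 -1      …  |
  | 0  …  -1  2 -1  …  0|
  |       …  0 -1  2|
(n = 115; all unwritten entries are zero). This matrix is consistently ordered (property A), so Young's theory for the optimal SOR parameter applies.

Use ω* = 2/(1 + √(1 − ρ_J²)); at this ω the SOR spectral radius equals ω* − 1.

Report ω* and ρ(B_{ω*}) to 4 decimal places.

With n=115, ρ(Jacobi) = cos(π/116) = 0.9996.
√(1 − cos²(π/116)) = sin(π/116) ≈ 0.02708.
ω* = 2/(1+0.02708) = 1.9473
[ρ_SOR] ω* − 1 = 0.9473.

ω* = 1.9473, ρ_SOR = 0.9473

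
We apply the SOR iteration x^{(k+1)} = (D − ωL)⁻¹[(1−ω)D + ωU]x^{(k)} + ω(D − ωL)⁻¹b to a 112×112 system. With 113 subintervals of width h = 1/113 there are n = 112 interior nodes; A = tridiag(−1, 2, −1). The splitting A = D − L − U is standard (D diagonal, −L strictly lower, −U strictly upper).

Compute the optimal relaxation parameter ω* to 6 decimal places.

ω* = 1.945907

[ρ_J] n=112: ρ(B_J) = cos(π/(n+1)) = cos(π/113) = 0.999614.
√(1−ρ_J²) simplifies to sin(π/113) = 0.0277981.
So ω* = 2/1.0277981 = 1.945907 (Young).
Hence ρ(B_{ω*}) = 1.945907 − 1 = 0.945907.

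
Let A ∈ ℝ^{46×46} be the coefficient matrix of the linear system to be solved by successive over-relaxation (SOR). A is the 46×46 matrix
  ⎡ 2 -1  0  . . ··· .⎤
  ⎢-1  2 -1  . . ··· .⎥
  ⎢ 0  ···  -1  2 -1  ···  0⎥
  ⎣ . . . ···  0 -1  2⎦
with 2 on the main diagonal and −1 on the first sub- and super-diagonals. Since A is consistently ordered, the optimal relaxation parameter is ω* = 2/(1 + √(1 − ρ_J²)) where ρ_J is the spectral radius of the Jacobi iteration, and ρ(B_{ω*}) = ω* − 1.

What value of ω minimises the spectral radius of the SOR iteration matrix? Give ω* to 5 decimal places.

ω* = 1.87478

n=46: λ(B_J) = 1 − λ(A)/2 = cos(kπ/47); k=1 gives ρ_J = 0.99777.
1 − cos²(π/47) = sin²(π/47) ⇒ √(1−ρ_J²) = sin(π/47) = 0.066793.
ω* = 2/(1 + 0.066793) = 2/1.066793 = 1.87478.
and ρ(B_{ω*}) = 1.87478 − 1 = 0.87478.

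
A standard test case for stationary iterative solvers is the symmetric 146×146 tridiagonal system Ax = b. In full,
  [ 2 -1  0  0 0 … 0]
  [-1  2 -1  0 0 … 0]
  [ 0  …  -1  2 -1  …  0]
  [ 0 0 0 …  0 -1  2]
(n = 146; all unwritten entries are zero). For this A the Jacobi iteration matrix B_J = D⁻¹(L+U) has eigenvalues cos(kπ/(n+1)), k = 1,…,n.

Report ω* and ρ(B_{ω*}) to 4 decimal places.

With n=146, ρ(Jacobi) = cos(π/147) = 0.9998.
root = sin(π/147) = 0.02137  (since 1−cos² = sin²).
Young: ω* = 2/(1+√(1−ρ_J²)) = 2/(1+0.02137) = 2/1.02137 = 1.9582.
At ω = 1.9582 every |λ(B_ω)| = ω−1, so ρ_SOR = 0.9582.

ω* = 1.9582, ρ_SOR = 0.9582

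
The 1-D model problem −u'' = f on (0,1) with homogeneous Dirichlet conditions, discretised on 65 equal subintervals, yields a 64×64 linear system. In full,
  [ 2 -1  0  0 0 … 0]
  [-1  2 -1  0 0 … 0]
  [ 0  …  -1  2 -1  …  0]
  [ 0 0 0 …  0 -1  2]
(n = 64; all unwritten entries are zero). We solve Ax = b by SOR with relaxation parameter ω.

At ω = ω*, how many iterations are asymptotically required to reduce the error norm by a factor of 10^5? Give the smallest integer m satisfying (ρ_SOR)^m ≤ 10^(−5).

m = 120

½·tridiag(1,0,1) at n=64: λ_k = cos(kπ/65); max |λ| at k=1 ⇒ ρ_J = cos(π/65) ≈ 0.9988322.
√(1 − cos²(π/65)) = sin(π/65) ≈ 0.0483134.
ω* = 2/(1+0.0483134) = 1.9078264
ρ_SOR = ω* − 1 = 1.9078264 − 1 = 0.9078264.
For 5 digits: m = 5·ln10 / (−ln 0.9078264) = 11.5129/0.0967021 = 119.055; round up → m = 120.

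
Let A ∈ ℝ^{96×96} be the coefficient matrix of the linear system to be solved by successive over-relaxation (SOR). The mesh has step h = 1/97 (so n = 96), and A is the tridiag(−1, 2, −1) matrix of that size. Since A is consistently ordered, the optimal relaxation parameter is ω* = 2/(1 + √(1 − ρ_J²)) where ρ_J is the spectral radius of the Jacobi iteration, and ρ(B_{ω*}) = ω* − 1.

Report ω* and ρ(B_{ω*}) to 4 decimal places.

B_J for the 96×96 system has eigenvalues cos(kπ/97); ρ_J = cos(π/97) = 0.9995.
root = sin(π/97) = 0.03238  (since 1−cos² = sin²).
ω* = 2 / (1 + 0.03238) = 2 / 1.03238 ≈ 1.9373.
ρ(B_{ω*}) = ω*−1 = 0.9373

ω* = 1.9373, ρ_SOR = 0.9373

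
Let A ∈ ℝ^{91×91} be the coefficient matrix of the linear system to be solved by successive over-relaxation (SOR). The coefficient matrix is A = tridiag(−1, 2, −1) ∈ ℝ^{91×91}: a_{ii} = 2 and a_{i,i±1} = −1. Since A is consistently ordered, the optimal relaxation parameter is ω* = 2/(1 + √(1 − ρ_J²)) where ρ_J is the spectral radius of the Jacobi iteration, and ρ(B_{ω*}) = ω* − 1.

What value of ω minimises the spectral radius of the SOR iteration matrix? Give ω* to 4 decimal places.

ω* = 1.9340

n=91: λ(B_J) = 1 − λ(A)/2 = cos(kπ/92); k=1 gives ρ_J = 0.9994.
√(1−ρ_J²) simplifies to sin(π/92) = 0.03414.
ω* = 2/(1 + 0.03414) = 2/1.03414 = 1.9340.
At ω = 1.9340 every |λ(B_ω)| = ω−1, so ρ_SOR = 0.9340.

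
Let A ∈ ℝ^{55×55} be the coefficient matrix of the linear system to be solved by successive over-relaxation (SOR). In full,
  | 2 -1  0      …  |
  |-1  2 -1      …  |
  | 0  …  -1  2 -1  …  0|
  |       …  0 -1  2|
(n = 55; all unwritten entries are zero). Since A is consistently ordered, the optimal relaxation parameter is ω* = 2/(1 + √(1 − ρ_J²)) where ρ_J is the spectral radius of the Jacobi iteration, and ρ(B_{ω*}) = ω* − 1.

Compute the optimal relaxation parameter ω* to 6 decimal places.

ω* = 1.893813

spectrum of D⁻¹(L+U) = {cos(kπ/56) : 1≤k≤55}; ρ_J = cos(π/56) = 0.998427.
√(1−ρ_J²) = |sin(π/56)| = 0.0560704
ω* = 2 / (1 + 0.0560704) = 2 / 1.0560704 ≈ 1.893813.
Hence ρ(B_{ω*}) = 1.893813 − 1 = 0.893813.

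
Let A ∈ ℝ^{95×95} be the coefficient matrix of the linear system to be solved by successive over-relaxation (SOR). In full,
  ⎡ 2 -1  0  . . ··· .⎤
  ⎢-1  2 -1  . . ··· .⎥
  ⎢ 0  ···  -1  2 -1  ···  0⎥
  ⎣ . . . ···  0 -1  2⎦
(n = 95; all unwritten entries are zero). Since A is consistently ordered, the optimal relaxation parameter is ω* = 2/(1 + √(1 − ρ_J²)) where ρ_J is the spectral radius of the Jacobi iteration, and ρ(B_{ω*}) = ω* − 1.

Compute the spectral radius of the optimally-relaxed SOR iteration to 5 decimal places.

ρ_SOR = 0.93664

½·tridiag(1,0,1) at n=95: λ_k = cos(kπ/96); max |λ| at k=1 ⇒ ρ_J = cos(π/96) ≈ 0.99946.
1 − cos²(π/96) = sin²(π/96) ⇒ √(1−ρ_J²) = sin(π/96) = 0.032719.
ω* = 2/(1 + 0.032719) = 2/1.032719 = 1.93664.
At ω = 1.93664 every |λ(B_ω)| = ω−1, so ρ_SOR = 0.93664.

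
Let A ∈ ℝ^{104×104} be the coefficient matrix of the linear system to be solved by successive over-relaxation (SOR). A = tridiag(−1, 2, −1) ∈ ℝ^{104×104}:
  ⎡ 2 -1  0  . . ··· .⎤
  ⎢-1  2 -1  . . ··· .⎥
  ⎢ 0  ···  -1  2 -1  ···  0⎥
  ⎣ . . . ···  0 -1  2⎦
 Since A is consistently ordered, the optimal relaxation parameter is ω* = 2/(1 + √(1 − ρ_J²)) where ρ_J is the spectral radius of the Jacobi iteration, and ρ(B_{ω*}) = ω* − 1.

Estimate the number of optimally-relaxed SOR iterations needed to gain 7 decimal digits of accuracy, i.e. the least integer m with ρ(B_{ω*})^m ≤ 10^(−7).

½·tridiag(1,0,1) at n=104: λ_k = cos(kπ/105); max |λ| at k=1 ⇒ ρ_J = cos(π/105) ≈ 0.9995524.
1 − cos²(π/105) = sin²(π/105) ⇒ √(1−ρ_J²) = sin(π/105) = 0.0299155.
Then 2/(1+√(1−ρ_J²)) = 2/(1+0.0299155); ω* = 2/1.0299155 = 1.9419069.
[ρ_SOR] ω* − 1 = 0.9419069.
7·ln10 = 16.1181; −ln(0.9419069) = 0.0598488; m = ⌈16.1181/0.0598488⌉ = ⌈269.314⌉ = 270.

m = 270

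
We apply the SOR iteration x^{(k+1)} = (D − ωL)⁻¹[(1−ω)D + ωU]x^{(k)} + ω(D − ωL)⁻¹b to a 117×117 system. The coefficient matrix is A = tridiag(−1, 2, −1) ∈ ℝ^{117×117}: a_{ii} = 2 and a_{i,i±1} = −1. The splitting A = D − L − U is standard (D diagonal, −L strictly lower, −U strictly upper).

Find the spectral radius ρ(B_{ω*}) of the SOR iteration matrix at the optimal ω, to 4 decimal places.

spectrum of D⁻¹(L+U) = {cos(kπ/118) : 1≤k≤117}; ρ_J = cos(π/118) = 0.9996.
1 − cos²(π/118) = sin²(π/118) ⇒ √(1−ρ_J²) = sin(π/118) = 0.02662.
Then 2/(1+√(1−ρ_J²)) = 2/(1+0.02662); ω* = 2/1.02662 = 1.9481.
and ρ(B_{ω*}) = 1.9481 − 1 = 0.9481.

ρ_SOR = 0.9481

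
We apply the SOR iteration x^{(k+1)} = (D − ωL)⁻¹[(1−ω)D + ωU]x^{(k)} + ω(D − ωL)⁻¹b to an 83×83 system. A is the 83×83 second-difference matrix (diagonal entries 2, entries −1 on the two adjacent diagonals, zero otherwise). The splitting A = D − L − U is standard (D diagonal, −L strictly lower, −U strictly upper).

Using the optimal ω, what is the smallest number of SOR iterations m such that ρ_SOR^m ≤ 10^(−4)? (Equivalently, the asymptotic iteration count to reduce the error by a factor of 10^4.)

With n=83, ρ(Jacobi) = cos(π/84) = 0.9993007.
1 − cos²(π/84) = sin²(π/84) ⇒ √(1−ρ_J²) = sin(π/84) = 0.0373912.
[ω*] 2 ÷ (1 + 0.0373912) = 2 ÷ 1.0373912 = 1.9279130.
At ω = 1.9279130 every |λ(B_ω)| = ω−1, so ρ_SOR = 0.9279130.
m ≥ 4·ln10 / (−ln 0.9279130) = 123.104; smallest integer m = 124.

m = 124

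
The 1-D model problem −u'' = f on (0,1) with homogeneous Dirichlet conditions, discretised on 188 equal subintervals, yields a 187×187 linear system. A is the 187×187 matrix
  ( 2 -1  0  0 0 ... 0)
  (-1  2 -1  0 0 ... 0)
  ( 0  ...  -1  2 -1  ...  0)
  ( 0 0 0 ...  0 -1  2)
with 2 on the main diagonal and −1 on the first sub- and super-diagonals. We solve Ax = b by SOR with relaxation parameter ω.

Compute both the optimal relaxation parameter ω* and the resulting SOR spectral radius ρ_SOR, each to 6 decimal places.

ω* = 1.967130, ρ_SOR = 0.967130

B_J for the 187×187 system has eigenvalues cos(kπ/188); ρ_J = cos(π/188) = 0.999860.
1 − cos²(π/188) = sin²(π/188) ⇒ √(1−ρ_J²) = sin(π/188) = 0.0167098.
ω* = 2/(1 + 0.0167098) = 2/1.0167098 = 1.967130.
Hence ρ(B_{ω*}) = 1.967130 − 1 = 0.967130.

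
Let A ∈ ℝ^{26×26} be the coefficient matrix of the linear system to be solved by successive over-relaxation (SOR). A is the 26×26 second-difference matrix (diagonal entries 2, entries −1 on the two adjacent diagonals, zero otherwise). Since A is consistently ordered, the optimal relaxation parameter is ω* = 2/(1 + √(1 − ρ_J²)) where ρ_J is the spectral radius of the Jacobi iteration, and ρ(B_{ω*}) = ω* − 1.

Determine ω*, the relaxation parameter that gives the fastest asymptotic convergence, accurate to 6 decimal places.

ω* = 1.791966

[ρ_J] n=26: ρ(B_J) = cos(π/(n+1)) = cos(π/27) = 0.993238.
√(1 − cos²(π/27)) = sin(π/27) ≈ 0.1160929.
ω* = 2/(1 + 0.1160929) = 2/1.1160929 = 1.791966.
ρ_SOR = ω* − 1 ≈ 0.791966.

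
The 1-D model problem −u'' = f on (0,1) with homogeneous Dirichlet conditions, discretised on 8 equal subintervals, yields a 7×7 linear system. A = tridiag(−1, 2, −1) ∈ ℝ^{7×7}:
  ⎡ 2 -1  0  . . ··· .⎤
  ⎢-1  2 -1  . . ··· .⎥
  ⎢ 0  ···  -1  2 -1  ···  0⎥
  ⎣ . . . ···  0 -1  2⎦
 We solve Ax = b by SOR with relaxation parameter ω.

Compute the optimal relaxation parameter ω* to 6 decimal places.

ω* = 1.446463

[ρ_J] n=7: ρ(B_J) = cos(π/(n+1)) = cos(π/8) = 0.923880.
√(1−ρ_J²) simplifies to sin(π/8) = 0.3826834.
Young: ω* = 2/(1+√(1−ρ_J²)) = 2/(1+0.3826834) = 2/1.3826834 = 1.446463.
ρ(B_{ω*}) = ω*−1 = 0.446463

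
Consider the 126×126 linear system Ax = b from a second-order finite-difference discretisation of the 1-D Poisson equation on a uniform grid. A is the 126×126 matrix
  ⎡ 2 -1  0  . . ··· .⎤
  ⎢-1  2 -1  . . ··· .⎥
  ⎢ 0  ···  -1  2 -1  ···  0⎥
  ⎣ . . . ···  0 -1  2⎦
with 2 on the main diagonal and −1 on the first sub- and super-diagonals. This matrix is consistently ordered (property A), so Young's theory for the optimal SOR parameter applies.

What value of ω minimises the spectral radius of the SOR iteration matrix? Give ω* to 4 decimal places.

ρ_J = max_k |cos(kπ/127)| = cos(π/127) = 0.9997
1 − cos²(π/127) = sin²(π/127) ⇒ √(1−ρ_J²) = sin(π/127) = 0.02473.
Young: ω* = 2/(1+√(1−ρ_J²)) = 2/(1+0.02473) = 2/1.02473 = 1.9517.
[ρ_SOR] ω* − 1 = 0.9517.

ω* = 1.9517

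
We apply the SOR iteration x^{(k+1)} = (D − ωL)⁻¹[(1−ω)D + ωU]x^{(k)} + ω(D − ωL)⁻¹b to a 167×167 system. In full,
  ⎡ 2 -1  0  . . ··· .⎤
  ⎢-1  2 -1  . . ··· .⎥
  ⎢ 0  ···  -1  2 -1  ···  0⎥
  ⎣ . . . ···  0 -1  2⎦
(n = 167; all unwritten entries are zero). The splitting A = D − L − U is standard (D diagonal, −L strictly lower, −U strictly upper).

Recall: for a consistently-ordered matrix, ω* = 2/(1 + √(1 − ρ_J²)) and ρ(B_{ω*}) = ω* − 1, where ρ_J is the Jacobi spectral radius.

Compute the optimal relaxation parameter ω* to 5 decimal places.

spectrum of D⁻¹(L+U) = {cos(kπ/168) : 1≤k≤167}; ρ_J = cos(π/168) = 0.99983.
root = sin(π/168) = 0.018699  (since 1−cos² = sin²).
ω* = 2/(1 + 0.018699) = 2/1.018699 = 1.96329.
ρ_SOR = ω* − 1 = 1.96329 − 1 = 0.96329.

ω* = 1.96329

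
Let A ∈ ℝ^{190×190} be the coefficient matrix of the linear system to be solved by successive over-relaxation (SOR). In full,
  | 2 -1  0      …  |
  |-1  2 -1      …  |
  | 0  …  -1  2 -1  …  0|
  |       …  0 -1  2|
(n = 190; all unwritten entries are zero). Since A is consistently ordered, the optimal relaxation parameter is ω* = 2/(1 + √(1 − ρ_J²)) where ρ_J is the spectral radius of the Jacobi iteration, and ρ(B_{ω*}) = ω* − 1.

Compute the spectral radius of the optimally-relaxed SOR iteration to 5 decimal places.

ρ_SOR = 0.96764

[ρ_J] n=190: ρ(B_J) = cos(π/(n+1)) = cos(π/191) = 0.99986.
√(1−ρ_J²) = |sin(π/191)| = 0.016447
Then 2/(1+√(1−ρ_J²)) = 2/(1+0.016447); ω* = 2/1.016447 = 1.96764.
ρ_SOR = ω* − 1 = 1.96764 − 1 = 0.96764.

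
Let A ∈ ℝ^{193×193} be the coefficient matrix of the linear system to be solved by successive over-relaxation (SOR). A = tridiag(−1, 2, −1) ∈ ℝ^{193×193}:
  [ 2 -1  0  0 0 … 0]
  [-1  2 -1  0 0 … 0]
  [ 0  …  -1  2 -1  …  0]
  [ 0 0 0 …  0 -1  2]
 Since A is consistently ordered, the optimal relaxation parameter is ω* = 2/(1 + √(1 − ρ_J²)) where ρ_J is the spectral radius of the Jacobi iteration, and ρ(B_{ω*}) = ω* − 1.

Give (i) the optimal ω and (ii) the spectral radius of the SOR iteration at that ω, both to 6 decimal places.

½·tridiag(1,0,1) at n=193: λ_k = cos(kπ/194); max |λ| at k=1 ⇒ ρ_J = cos(π/194) ≈ 0.999869.
√(1−ρ_J²) = |sin(π/194)| = 0.0161931
ω* = 2/(1 + 0.0161931) = 2/1.0161931 = 1.968130.
ρ_SOR = ω* − 1 ≈ 0.968130.

ω* = 1.968130, ρ_SOR = 0.968130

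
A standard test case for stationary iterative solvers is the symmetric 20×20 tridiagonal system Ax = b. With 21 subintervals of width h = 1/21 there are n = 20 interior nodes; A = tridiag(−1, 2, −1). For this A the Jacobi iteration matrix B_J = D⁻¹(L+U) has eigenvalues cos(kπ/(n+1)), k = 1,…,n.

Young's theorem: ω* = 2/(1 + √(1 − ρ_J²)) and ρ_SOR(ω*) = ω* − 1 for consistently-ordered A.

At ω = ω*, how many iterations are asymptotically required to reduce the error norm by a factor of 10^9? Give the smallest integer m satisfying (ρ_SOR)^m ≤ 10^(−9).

½·tridiag(1,0,1) at n=20: λ_k = cos(kπ/21); max |λ| at k=1 ⇒ ρ_J = cos(π/21) ≈ 0.9888308.
√(1 − cos²(π/21)) = sin(π/21) ≈ 0.1490423.
Then 2/(1+√(1−ρ_J²)) = 2/(1+0.1490423); ω* = 2/1.1490423 = 1.7405800.
and ρ(B_{ω*}) = 1.7405800 − 1 = 0.7405800.
9·ln10 = 20.7233; −ln(0.7405800) = 0.300322; m = ⌈20.7233/0.300322⌉ = ⌈69.004⌉ = 70.

m = 70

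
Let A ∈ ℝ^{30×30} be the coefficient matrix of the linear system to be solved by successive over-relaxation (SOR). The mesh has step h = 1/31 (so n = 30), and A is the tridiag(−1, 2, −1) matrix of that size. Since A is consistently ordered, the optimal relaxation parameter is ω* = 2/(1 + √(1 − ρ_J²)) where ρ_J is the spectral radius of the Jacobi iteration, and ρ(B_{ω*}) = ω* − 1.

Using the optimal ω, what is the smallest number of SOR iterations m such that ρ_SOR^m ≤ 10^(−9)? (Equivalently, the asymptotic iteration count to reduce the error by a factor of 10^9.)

m = 103

B_J for the 30×30 system has eigenvalues cos(kπ/31); ρ_J = cos(π/31) = 0.9948693.
root = sin(π/31) = 0.1011683  (since 1−cos² = sin²).
Young: ω* = 2/(1+√(1−ρ_J²)) = 2/(1+0.1011683) = 2/1.1011683 = 1.8162528.
[ρ_SOR] ω* − 1 = 0.8162528.
m ≥ 9·ln10 / (−ln 0.8162528) = 102.070; smallest integer m = 103.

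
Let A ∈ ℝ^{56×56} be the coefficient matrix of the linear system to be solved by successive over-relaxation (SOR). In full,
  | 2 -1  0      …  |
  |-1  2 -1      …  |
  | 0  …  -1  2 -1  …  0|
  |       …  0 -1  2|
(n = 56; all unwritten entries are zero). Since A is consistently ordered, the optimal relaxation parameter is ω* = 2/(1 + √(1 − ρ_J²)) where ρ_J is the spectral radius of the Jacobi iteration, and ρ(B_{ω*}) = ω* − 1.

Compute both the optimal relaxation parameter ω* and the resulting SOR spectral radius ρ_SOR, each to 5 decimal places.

½·tridiag(1,0,1) at n=56: λ_k = cos(kπ/57); max |λ| at k=1 ⇒ ρ_J = cos(π/57) ≈ 0.99848.
√(1−ρ_J²) = |sin(π/57)| = 0.055088
So ω* = 2/1.055088 = 1.89558 (Young).
Hence ρ(B_{ω*}) = 1.89558 − 1 = 0.89558.

ω* = 1.89558, ρ_SOR = 0.89558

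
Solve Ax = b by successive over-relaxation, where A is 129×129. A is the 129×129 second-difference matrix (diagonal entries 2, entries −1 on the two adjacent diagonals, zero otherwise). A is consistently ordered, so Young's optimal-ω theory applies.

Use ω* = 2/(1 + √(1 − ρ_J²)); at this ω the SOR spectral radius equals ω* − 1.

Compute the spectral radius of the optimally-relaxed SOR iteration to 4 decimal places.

ρ_SOR = 0.9528

B_J for the 129×129 system has eigenvalues cos(kπ/130); ρ_J = cos(π/130) = 0.9997.
√(1−ρ_J²) simplifies to sin(π/130) = 0.02416.
So ω* = 2/1.02416 = 1.9528 (Young).
ρ(B_{ω*}) = ω*−1 = 0.9528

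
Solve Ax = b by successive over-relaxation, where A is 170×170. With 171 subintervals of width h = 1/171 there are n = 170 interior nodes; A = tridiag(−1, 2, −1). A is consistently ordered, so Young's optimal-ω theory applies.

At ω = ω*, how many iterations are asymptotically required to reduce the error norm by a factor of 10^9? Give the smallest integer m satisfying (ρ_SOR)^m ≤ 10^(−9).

With n=170, ρ(Jacobi) = cos(π/171) = 0.9998312.
√(1 − cos²(π/171)) = sin(π/171) ≈ 0.0183709.
ω* = 2 / (1 + 0.0183709) = 2 / 1.0183709 ≈ 1.9639210.
ρ_SOR = ω* − 1 ≈ 0.9639210.
For 9 digits: m = 9·ln10 / (−ln 0.9639210) = 20.7233/0.0367459 = 563.962; round up → m = 564.

m = 564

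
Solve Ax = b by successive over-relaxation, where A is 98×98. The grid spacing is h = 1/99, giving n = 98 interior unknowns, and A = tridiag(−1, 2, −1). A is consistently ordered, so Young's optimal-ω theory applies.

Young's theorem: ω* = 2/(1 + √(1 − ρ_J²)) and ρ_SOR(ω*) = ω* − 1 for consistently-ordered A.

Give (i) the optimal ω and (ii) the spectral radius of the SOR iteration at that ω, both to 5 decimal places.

ω* = 1.93850, ρ_SOR = 0.93850

½·tridiag(1,0,1) at n=98: λ_k = cos(kπ/99); max |λ| at k=1 ⇒ ρ_J = cos(π/99) ≈ 0.99950.
√(1 − cos²(π/99)) = sin(π/99) ≈ 0.031728.
Then 2/(1+√(1−ρ_J²)) = 2/(1+0.031728); ω* = 2/1.031728 = 1.93850.
Hence ρ(B_{ω*}) = 1.93850 − 1 = 0.93850.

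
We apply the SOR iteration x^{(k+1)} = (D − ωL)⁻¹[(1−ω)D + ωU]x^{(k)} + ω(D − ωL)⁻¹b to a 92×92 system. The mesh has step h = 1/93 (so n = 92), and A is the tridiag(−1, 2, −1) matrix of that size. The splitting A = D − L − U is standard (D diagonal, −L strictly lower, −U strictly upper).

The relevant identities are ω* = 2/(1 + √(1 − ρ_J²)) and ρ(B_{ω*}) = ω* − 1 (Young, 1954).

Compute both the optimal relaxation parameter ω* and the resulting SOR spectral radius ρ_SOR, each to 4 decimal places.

ω* = 1.9347, ρ_SOR = 0.9347

½·tridiag(1,0,1) at n=92: λ_k = cos(kπ/93); max |λ| at k=1 ⇒ ρ_J = cos(π/93) ≈ 0.9994.
√(1−ρ_J²) simplifies to sin(π/93) = 0.03377.
[ω*] 2 ÷ (1 + 0.03377) = 2 ÷ 1.03377 = 1.9347.
ρ(B_{ω*}) = ω*−1 = 0.9347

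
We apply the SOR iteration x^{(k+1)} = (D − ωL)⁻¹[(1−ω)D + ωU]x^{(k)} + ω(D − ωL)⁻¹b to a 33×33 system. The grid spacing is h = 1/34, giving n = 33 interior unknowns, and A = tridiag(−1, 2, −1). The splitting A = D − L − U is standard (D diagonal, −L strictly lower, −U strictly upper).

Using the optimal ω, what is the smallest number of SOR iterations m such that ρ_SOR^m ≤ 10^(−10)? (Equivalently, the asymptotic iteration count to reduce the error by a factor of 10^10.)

m = 125

With n=33, ρ(Jacobi) = cos(π/34) = 0.9957342.
1 − cos²(π/34) = sin²(π/34) ⇒ √(1−ρ_J²) = sin(π/34) = 0.0922684.
ω* = 2 / (1 + 0.0922684) = 2 / 1.0922684 ≈ 1.8310518.
ρ(B_{ω*}) = ω*−1 = 0.8310518
m ≥ 10·ln10 / (−ln 0.8310518) = 124.422; smallest integer m = 125.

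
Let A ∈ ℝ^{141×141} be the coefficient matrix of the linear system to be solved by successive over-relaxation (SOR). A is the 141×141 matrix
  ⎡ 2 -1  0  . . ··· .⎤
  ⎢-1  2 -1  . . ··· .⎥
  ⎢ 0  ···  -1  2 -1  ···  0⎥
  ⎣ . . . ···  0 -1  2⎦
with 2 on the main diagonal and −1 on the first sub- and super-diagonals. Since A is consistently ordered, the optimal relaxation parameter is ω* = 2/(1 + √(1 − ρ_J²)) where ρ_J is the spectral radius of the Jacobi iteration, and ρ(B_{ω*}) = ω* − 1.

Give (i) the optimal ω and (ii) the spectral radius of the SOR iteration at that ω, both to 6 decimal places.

ω* = 1.956713, ρ_SOR = 0.956713

[ρ_J] n=141: ρ(B_J) = cos(π/(n+1)) = cos(π/142) = 0.999755.
root = sin(π/142) = 0.0221221  (since 1−cos² = sin²).
[ω*] 2 ÷ (1 + 0.0221221) = 2 ÷ 1.0221221 = 1.956713.
and ρ(B_{ω*}) = 1.956713 − 1 = 0.956713.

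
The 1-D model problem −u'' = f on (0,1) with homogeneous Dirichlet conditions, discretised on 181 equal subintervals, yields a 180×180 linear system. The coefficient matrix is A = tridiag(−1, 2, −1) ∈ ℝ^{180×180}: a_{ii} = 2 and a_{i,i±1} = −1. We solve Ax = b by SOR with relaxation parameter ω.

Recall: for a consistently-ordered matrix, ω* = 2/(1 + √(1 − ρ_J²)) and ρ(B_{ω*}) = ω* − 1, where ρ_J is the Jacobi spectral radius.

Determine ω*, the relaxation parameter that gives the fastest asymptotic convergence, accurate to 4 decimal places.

ω* = 1.9659

n=180: λ(B_J) = 1 − λ(A)/2 = cos(kπ/181); k=1 gives ρ_J = 0.9998.
√(1−ρ_J²) = |sin(π/181)| = 0.01736
ω* = 2/(1 + 0.01736) = 2/1.01736 = 1.9659.
ρ_SOR = ω* − 1 = 1.9659 − 1 = 0.9659.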